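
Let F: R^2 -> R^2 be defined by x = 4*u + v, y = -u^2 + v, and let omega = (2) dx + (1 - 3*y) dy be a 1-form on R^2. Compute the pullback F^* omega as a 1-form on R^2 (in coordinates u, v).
F^* omega = (-6*u^3 + 6*u*v - 2*u + 8) du + (3*u^2 - 3*v + 3) dv

Using F^*(f dg) = (f ∘ F) d(g ∘ F), substitute each coordinate x_i by F_i(u, v) in f_i, and replace dx_i by d F_i = (∂F_i/∂u) du + (∂F_i/∂v) dv.
  For the x component: f_1(F) = 2; d F_1 = (4) du + (1) dv
  For the y component: f_2(F) = 3*u^2 - 3*v + 1; d F_2 = (-2*u) du + (1) dv
Combining and collecting du, dv coefficients:
  coeff of du: -6*u^3 + 6*u*v - 2*u + 8
  coeff of dv: 3*u^2 - 3*v + 3
F^* omega = (-6*u^3 + 6*u*v - 2*u + 8) du + (3*u^2 - 3*v + 3) dv.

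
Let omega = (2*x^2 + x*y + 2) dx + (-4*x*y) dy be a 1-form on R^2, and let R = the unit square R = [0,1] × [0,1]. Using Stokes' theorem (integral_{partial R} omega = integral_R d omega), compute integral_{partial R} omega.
integral_(partial R) omega = -5/2

Stokes: integral_partial_R omega = integral_R d omega with d omega = (∂Q/∂x - ∂P/∂y) dx ∧ dy.
  ∂Q/∂x = -4*y
  ∂P/∂y = x
  integrand = ∂Q/∂x - ∂P/∂y = -x - 4*y.
Integrating over R: integral_0^1 integral_0^1 (-x - 4*y) dx dy = -5/2.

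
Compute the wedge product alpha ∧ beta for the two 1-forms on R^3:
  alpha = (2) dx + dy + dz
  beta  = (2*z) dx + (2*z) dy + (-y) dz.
alpha ∧ beta = (2*z) dx ∧ dy + (-2*y - 2*z) dx ∧ dz + (-y - 2*z) dy ∧ dz

Distribute the wedge, using dx_i ∧ dx_j = -dx_j ∧ dx_i and dx_i ∧ dx_i = 0. For each pair (i, j) with i < j, the coefficient of dx_i ∧ dx_j in alpha ∧ beta is (alpha_i * beta_j - alpha_j * beta_i). Collecting: alpha ∧ beta = (2*z) dx ∧ dy + (-2*y - 2*z) dx ∧ dz + (-y - 2*z) dy ∧ dz.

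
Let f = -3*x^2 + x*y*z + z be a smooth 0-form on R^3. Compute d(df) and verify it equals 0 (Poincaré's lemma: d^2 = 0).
d(df) = 0

Step 1: df = sum_i (∂f/∂x_i) dx_i = (-6*x + y*z) dx + (x*z) dy + (x*y + 1) dz.
Step 2: Apply d again. Using the 1-form formula, the coefficient of dx ∧ dy in d(df) is ∂^2 f/∂x ∂y - ∂^2 f/∂y ∂x = (z) - (z) = 0 (equality of mixed partials for smooth f).
Similarly for dx ∧ dz and dy ∧ dz — all coefficients vanish. So d(df) = 0.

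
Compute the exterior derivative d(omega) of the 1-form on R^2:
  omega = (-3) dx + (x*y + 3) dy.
d(omega) = (y) dx ∧ dy

For a 1-form omega = sum_i f_i dx_i, the exterior derivative is
  d(omega) = sum_{i < j} (∂f_j/∂x_i - ∂f_i/∂x_j) dx_i ∧ dx_j.
  coefficient of dx ∧ dy: ∂f_2/∂x - ∂f_1/∂y = ∂(x*y + 3)/∂x - ∂(-3)/∂y = y
Assembling: d(omega) = (y) dx ∧ dy.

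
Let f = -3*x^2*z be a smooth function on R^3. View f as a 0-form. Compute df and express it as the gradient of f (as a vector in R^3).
df = (-6*x*z) dx + (0) dy + (-3*x^2) dz; grad f = (-6*x*z, 0, -3*x^2)

For a 0-form f, d f = (∂f/∂x) dx + (∂f/∂y) dy + (∂f/∂z) dz. The components of the vector representation are exactly the entries of grad f in Cartesian coordinates:
  ∂f/∂x = -6*x*z
  ∂f/∂y = 0
  ∂f/∂z = -3*x^2.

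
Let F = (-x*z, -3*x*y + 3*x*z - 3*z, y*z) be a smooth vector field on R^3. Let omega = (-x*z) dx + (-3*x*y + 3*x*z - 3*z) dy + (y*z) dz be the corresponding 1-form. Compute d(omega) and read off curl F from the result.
d(omega) = (-3*x + z + 3) dy ∧ dz + (-x) dz ∧ dx + (-3*y + 3*z) dx ∧ dy; curl F = (-3*x + z + 3, -x, -3*y + 3*z)

d omega = sum_{i<j} (∂f_j/∂x_i - ∂f_i/∂x_j) dx_i ∧ dx_j. Under the identification (dy ∧ dz, dz ∧ dx, dx ∧ dy) ↔ (e_x, e_y, e_z), the coefficients are exactly the components of curl F. Compute:
  ∂R/∂y - ∂Q/∂z = (z) - (3*x - 3) = -3*x + z + 3
  ∂P/∂z - ∂R/∂x = (-x) - (0) = -x
  ∂Q/∂x - ∂P/∂y = (-3*y + 3*z) - (0) = -3*y + 3*z.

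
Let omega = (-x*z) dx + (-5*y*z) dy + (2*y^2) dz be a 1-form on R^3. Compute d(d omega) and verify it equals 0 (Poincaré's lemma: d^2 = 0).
d(d omega) = 0

Step 1: d omega = sum_{i<j} (∂f_j/∂x_i - ∂f_i/∂x_j) dx_i ∧ dx_j:
  coeff of dx ∧ dy: 0
  coeff of dx ∧ dz: x
  coeff of dy ∧ dz: 9*y
Step 2: Apply d again to each 2-form coefficient. The only possible 3-form in R^3 is dx ∧ dy ∧ dz, with coefficient
  ∂(coeff of dy∧dz)/∂x - ∂(coeff of dx∧dz)/∂y + ∂(coeff of dx∧dy)/∂z
  = ∂/∂x (9*y) - ∂/∂y (x) + ∂/∂z (0).
Each of these terms simplifies to sums of mixed partials that cancel in pairs. The result is 0 (by equality of mixed partials for smooth functions — Schwarz / Clairaut).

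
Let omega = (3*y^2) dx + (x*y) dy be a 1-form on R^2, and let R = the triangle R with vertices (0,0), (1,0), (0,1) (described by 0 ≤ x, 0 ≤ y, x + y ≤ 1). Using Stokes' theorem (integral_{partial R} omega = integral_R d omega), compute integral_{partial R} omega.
integral_(partial R) omega = -5/6

Stokes: integral_partial_R omega = integral_R d omega with d omega = (∂Q/∂x - ∂P/∂y) dx ∧ dy.
  ∂Q/∂x = y
  ∂P/∂y = 6*y
  integrand = ∂Q/∂x - ∂P/∂y = -5*y.
Integrating over R: integral_0^1 integral_0^{1-x} (-5*y) dy dx = -5/6.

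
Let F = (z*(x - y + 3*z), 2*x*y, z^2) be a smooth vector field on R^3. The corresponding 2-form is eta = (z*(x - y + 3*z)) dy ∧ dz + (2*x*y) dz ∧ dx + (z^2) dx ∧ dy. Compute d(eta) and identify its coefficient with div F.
d(eta) = (2*x + 3*z) dx ∧ dy ∧ dz; div F = 2*x + 3*z

For a 2-form in R^3 of the form above, applying d gives a 3-form with coefficient ∂P/∂x + ∂Q/∂y + ∂R/∂z:
  ∂P/∂x = z
  ∂Q/∂y = 2*x
  ∂R/∂z = 2*z
Sum = 2*x + 3*z, which is exactly div F.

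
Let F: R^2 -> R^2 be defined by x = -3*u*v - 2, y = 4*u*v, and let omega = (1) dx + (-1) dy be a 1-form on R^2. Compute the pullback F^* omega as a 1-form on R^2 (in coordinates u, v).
F^* omega = (-7*v) du + (-7*u) dv

Using F^*(f dg) = (f ∘ F) d(g ∘ F), substitute each coordinate x_i by F_i(u, v) in f_i, and replace dx_i by d F_i = (∂F_i/∂u) du + (∂F_i/∂v) dv.
  For the x component: f_1(F) = 1; d F_1 = (-3*v) du + (-3*u) dv
  For the y component: f_2(F) = -1; d F_2 = (4*v) du + (4*u) dv
Combining and collecting du, dv coefficients:
  coeff of du: -7*v
  coeff of dv: -7*u
F^* omega = (-7*v) du + (-7*u) dv.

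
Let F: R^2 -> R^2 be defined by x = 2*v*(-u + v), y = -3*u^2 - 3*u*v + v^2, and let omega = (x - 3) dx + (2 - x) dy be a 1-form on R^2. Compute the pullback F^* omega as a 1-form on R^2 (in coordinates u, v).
F^* omega = (-12*u^2*v + 10*u*v^2 - 12*u + 2*v^3) du + (2*v*(-u^2 - u*v + 2*v^2 - 4)) dv

Using F^*(f dg) = (f ∘ F) d(g ∘ F), substitute each coordinate x_i by F_i(u, v) in f_i, and replace dx_i by d F_i = (∂F_i/∂u) du + (∂F_i/∂v) dv.
  For the x component: f_1(F) = -2*u*v + 2*v^2 - 3; d F_1 = (-2*v) du + (-2*u + 4*v) dv
  For the y component: f_2(F) = 2*u*v - 2*v^2 + 2; d F_2 = (-6*u - 3*v) du + (-3*u + 2*v) dv
Combining and collecting du, dv coefficients:
  coeff of du: -12*u^2*v + 10*u*v^2 - 12*u + 2*v^3
  coeff of dv: 2*v*(-u^2 - u*v + 2*v^2 - 4)
F^* omega = (-12*u^2*v + 10*u*v^2 - 12*u + 2*v^3) du + (2*v*(-u^2 - u*v + 2*v^2 - 4)) dv.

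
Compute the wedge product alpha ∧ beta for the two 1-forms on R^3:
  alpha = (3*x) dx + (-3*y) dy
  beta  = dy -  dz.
alpha ∧ beta = (3*x) dx ∧ dy + (-3*x) dx ∧ dz + (3*y) dy ∧ dz

Distribute the wedge, using dx_i ∧ dx_j = -dx_j ∧ dx_i and dx_i ∧ dx_i = 0. For each pair (i, j) with i < j, the coefficient of dx_i ∧ dx_j in alpha ∧ beta is (alpha_i * beta_j - alpha_j * beta_i). Collecting: alpha ∧ beta = (3*x) dx ∧ dy + (-3*x) dx ∧ dz + (3*y) dy ∧ dz.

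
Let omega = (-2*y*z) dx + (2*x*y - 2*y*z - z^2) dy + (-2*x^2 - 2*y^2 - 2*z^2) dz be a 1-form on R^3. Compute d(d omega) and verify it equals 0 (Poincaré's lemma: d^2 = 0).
d(d omega) = 0

Step 1: d omega = sum_{i<j} (∂f_j/∂x_i - ∂f_i/∂x_j) dx_i ∧ dx_j:
  coeff of dx ∧ dy: 2*y + 2*z
  coeff of dx ∧ dz: -4*x + 2*y
  coeff of dy ∧ dz: -2*y + 2*z
Step 2: Apply d again to each 2-form coefficient. The only possible 3-form in R^3 is dx ∧ dy ∧ dz, with coefficient
  ∂(coeff of dy∧dz)/∂x - ∂(coeff of dx∧dz)/∂y + ∂(coeff of dx∧dy)/∂z
  = ∂/∂x (-2*y + 2*z) - ∂/∂y (-4*x + 2*y) + ∂/∂z (2*y + 2*z).
Each of these terms simplifies to sums of mixed partials that cancel in pairs. The result is 0 (by equality of mixed partials for smooth functions — Schwarz / Clairaut).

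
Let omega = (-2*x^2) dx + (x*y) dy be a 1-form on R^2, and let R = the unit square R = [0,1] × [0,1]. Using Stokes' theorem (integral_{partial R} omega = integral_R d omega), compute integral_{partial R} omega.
integral_(partial R) omega = 1/2

Stokes: integral_partial_R omega = integral_R d omega with d omega = (∂Q/∂x - ∂P/∂y) dx ∧ dy.
  ∂Q/∂x = y
  ∂P/∂y = 0
  integrand = ∂Q/∂x - ∂P/∂y = y.
Integrating over R: integral_0^1 integral_0^1 (y) dx dy = 1/2.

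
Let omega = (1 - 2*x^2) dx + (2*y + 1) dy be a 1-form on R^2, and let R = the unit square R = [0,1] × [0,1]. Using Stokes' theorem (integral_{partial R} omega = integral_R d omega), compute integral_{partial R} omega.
integral_(partial R) omega = 0

Stokes: integral_partial_R omega = integral_R d omega with d omega = (∂Q/∂x - ∂P/∂y) dx ∧ dy.
  ∂Q/∂x = 0
  ∂P/∂y = 0
  integrand = ∂Q/∂x - ∂P/∂y = 0.
Integrating over R: integral_0^1 integral_0^1 (0) dx dy = 0.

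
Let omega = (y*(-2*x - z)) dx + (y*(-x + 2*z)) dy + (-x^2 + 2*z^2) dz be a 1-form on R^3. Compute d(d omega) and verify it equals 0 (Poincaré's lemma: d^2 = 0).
d(d omega) = 0

Step 1: d omega = sum_{i<j} (∂f_j/∂x_i - ∂f_i/∂x_j) dx_i ∧ dx_j:
  coeff of dx ∧ dy: 2*x - y + z
  coeff of dx ∧ dz: -2*x + y
  coeff of dy ∧ dz: -2*y
Step 2: Apply d again to each 2-form coefficient. The only possible 3-form in R^3 is dx ∧ dy ∧ dz, with coefficient
  ∂(coeff of dy∧dz)/∂x - ∂(coeff of dx∧dz)/∂y + ∂(coeff of dx∧dy)/∂z
  = ∂/∂x (-2*y) - ∂/∂y (-2*x + y) + ∂/∂z (2*x - y + z).
Each of these terms simplifies to sums of mixed partials that cancel in pairs. The result is 0 (by equality of mixed partials for smooth functions — Schwarz / Clairaut).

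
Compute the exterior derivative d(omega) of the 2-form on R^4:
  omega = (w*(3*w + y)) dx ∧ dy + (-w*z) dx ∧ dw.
d(omega) = (6*w + y) dx ∧ dy ∧ dw + (w) dx ∧ dz ∧ dw

For a 2-form omega = sum_{i<j} g_{ij} dx_i ∧ dx_j, the exterior derivative is
  d(omega) = sum_{i<j} d(g_{ij}) ∧ dx_i ∧ dx_j = sum_{i<j, k} (∂g_{ij}/∂x_k) dx_k ∧ dx_i ∧ dx_j.
Expand each term, using dx_k ∧ dx_i ∧ dx_j = sgn(permutation) dx_{(a)} ∧ dx_{(b)} ∧ dx_{(c)} with (a < b < c) sorted:
  d(w*(3*w + y)) includes (∂/∂w)(w*(3*w + y)) dw = (6*w + y) dw, which multiplied by dx ∧ dy gives (6*w + y) dx ∧ dy ∧ dw
  d(-w*z) includes (∂/∂z)(-w*z) dz = (-w) dz, which multiplied by dx ∧ dw gives (w) dx ∧ dz ∧ dw
Collecting like 3-forms: d(omega) = (6*w + y) dx ∧ dy ∧ dw + (w) dx ∧ dz ∧ dw.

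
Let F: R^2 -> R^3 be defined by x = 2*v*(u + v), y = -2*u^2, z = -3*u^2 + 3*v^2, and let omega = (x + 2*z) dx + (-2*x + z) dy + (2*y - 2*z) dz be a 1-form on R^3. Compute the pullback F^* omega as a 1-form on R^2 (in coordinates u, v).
F^* omega = (4*v*(u^2 + 11*u*v + 4*v^2)) du + (-12*u^3 - 8*u^2*v + 24*u*v^2 - 4*v^3) dv

Using F^*(f dg) = (f ∘ F) d(g ∘ F), substitute each coordinate x_i by F_i(u, v) in f_i, and replace dx_i by d F_i = (∂F_i/∂u) du + (∂F_i/∂v) dv.
  For the x component: f_1(F) = -6*u^2 + 2*u*v + 8*v^2; d F_1 = (2*v) du + (2*u + 4*v) dv
  For the y component: f_2(F) = -3*u^2 - 4*u*v - v^2; d F_2 = (-4*u) du + (0) dv
  For the z component: f_3(F) = 2*u^2 - 6*v^2; d F_3 = (-6*u) du + (6*v) dv
Combining and collecting du, dv coefficients:
  coeff of du: 4*v*(u^2 + 11*u*v + 4*v^2)
  coeff of dv: -12*u^3 - 8*u^2*v + 24*u*v^2 - 4*v^3
F^* omega = (4*v*(u^2 + 11*u*v + 4*v^2)) du + (-12*u^3 - 8*u^2*v + 24*u*v^2 - 4*v^3) dv.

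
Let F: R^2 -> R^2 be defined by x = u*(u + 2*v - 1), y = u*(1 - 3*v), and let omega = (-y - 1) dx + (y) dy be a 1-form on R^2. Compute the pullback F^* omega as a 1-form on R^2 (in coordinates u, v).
F^* omega = (6*u^2*v - 2*u^2 + 15*u*v^2 - 11*u*v - 2*v + 1) du + (u*(15*u*v - 5*u - 2)) dv

Using F^*(f dg) = (f ∘ F) d(g ∘ F), substitute each coordinate x_i by F_i(u, v) in f_i, and replace dx_i by d F_i = (∂F_i/∂u) du + (∂F_i/∂v) dv.
  For the x component: f_1(F) = 3*u*v - u - 1; d F_1 = (2*u + 2*v - 1) du + (2*u) dv
  For the y component: f_2(F) = u*(1 - 3*v); d F_2 = (1 - 3*v) du + (-3*u) dv
Combining and collecting du, dv coefficients:
  coeff of du: 6*u^2*v - 2*u^2 + 15*u*v^2 - 11*u*v - 2*v + 1
  coeff of dv: u*(15*u*v - 5*u - 2)
F^* omega = (6*u^2*v - 2*u^2 + 15*u*v^2 - 11*u*v - 2*v + 1) du + (u*(15*u*v - 5*u - 2)) dv.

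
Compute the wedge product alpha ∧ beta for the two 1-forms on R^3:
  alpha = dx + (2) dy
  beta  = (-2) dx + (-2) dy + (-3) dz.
alpha ∧ beta = (2) dx ∧ dy + (-3) dx ∧ dz + (-6) dy ∧ dz

Distribute the wedge, using dx_i ∧ dx_j = -dx_j ∧ dx_i and dx_i ∧ dx_i = 0. For each pair (i, j) with i < j, the coefficient of dx_i ∧ dx_j in alpha ∧ beta is (alpha_i * beta_j - alpha_j * beta_i). Collecting: alpha ∧ beta = (2) dx ∧ dy + (-3) dx ∧ dz + (-6) dy ∧ dz.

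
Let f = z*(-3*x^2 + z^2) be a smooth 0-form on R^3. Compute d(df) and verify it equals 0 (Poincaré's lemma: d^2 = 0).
d(df) = 0

Step 1: df = sum_i (∂f/∂x_i) dx_i = (-6*x*z) dx + (0) dy + (-3*x^2 + 3*z^2) dz.
Step 2: Apply d again. Using the 1-form formula, the coefficient of dx ∧ dy in d(df) is ∂^2 f/∂x ∂y - ∂^2 f/∂y ∂x = (0) - (0) = 0 (equality of mixed partials for smooth f).
Similarly for dx ∧ dz and dy ∧ dz — all coefficients vanish. So d(df) = 0.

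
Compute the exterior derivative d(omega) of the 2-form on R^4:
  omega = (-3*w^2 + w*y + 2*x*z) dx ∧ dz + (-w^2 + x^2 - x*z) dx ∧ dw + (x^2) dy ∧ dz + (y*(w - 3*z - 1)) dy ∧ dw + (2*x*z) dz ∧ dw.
d(omega) = (-w + 2*x) dx ∧ dy ∧ dz + (-6*w + x + y + 2*z) dx ∧ dz ∧ dw + (3*y) dy ∧ dz ∧ dw

For a 2-form omega = sum_{i<j} g_{ij} dx_i ∧ dx_j, the exterior derivative is
  d(omega) = sum_{i<j} d(g_{ij}) ∧ dx_i ∧ dx_j = sum_{i<j, k} (∂g_{ij}/∂x_k) dx_k ∧ dx_i ∧ dx_j.
Expand each term, using dx_k ∧ dx_i ∧ dx_j = sgn(permutation) dx_{(a)} ∧ dx_{(b)} ∧ dx_{(c)} with (a < b < c) sorted:
  d(-3*w^2 + w*y + 2*x*z) includes (∂/∂y)(-3*w^2 + w*y + 2*x*z) dy = (w) dy, which multiplied by dx ∧ dz gives (-w) dx ∧ dy ∧ dz
  d(-3*w^2 + w*y + 2*x*z) includes (∂/∂w)(-3*w^2 + w*y + 2*x*z) dw = (-6*w + y) dw, which multiplied by dx ∧ dz gives (-6*w + y) dx ∧ dz ∧ dw
  d(-w^2 + x^2 - x*z) includes (∂/∂z)(-w^2 + x^2 - x*z) dz = (-x) dz, which multiplied by dx ∧ dw gives (x) dx ∧ dz ∧ dw
  d(x^2) includes (∂/∂x)(x^2) dx = (2*x) dx, which multiplied by dy ∧ dz gives (2*x) dx ∧ dy ∧ dz
  d(y*(w - 3*z - 1)) includes (∂/∂z)(y*(w - 3*z - 1)) dz = (-3*y) dz, which multiplied by dy ∧ dw gives (3*y) dy ∧ dz ∧ dw
  d(2*x*z) includes (∂/∂x)(2*x*z) dx = (2*z) dx, which multiplied by dz ∧ dw gives (2*z) dx ∧ dz ∧ dw
Collecting like 3-forms: d(omega) = (-w + 2*x) dx ∧ dy ∧ dz + (-6*w + x + y + 2*z) dx ∧ dz ∧ dw + (3*y) dy ∧ dz ∧ dw.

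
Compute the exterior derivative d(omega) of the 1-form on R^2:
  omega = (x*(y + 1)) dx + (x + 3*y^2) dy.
d(omega) = (1 - x) dx ∧ dy

For a 1-form omega = sum_i f_i dx_i, the exterior derivative is
  d(omega) = sum_{i < j} (∂f_j/∂x_i - ∂f_i/∂x_j) dx_i ∧ dx_j.
  coefficient of dx ∧ dy: ∂f_2/∂x - ∂f_1/∂y = ∂(x + 3*y^2)/∂x - ∂(x*(y + 1))/∂y = 1 - x
Assembling: d(omega) = (1 - x) dx ∧ dy.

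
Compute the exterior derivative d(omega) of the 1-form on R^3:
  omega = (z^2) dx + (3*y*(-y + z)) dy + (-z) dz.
d(omega) = (-2*z) dx ∧ dz + (-3*y) dy ∧ dz

For a 1-form omega = sum_i f_i dx_i, the exterior derivative is
  d(omega) = sum_{i < j} (∂f_j/∂x_i - ∂f_i/∂x_j) dx_i ∧ dx_j.
  coefficient of dx ∧ dz: ∂f_3/∂x - ∂f_1/∂z = ∂(-z)/∂x - ∂(z^2)/∂z = -2*z
  coefficient of dy ∧ dz: ∂f_3/∂y - ∂f_2/∂z = ∂(-z)/∂y - ∂(3*y*(-y + z))/∂z = -3*y
Assembling: d(omega) = (-2*z) dx ∧ dz + (-3*y) dy ∧ dz.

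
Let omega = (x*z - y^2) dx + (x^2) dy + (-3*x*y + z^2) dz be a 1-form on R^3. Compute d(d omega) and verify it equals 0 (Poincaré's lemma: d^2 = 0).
d(d omega) = 0

Step 1: d omega = sum_{i<j} (∂f_j/∂x_i - ∂f_i/∂x_j) dx_i ∧ dx_j:
  coeff of dx ∧ dy: 2*x + 2*y
  coeff of dx ∧ dz: -x - 3*y
  coeff of dy ∧ dz: -3*x
Step 2: Apply d again to each 2-form coefficient. The only possible 3-form in R^3 is dx ∧ dy ∧ dz, with coefficient
  ∂(coeff of dy∧dz)/∂x - ∂(coeff of dx∧dz)/∂y + ∂(coeff of dx∧dy)/∂z
  = ∂/∂x (-3*x) - ∂/∂y (-x - 3*y) + ∂/∂z (2*x + 2*y).
Each of these terms simplifies to sums of mixed partials that cancel in pairs. The result is 0 (by equality of mixed partials for smooth functions — Schwarz / Clairaut).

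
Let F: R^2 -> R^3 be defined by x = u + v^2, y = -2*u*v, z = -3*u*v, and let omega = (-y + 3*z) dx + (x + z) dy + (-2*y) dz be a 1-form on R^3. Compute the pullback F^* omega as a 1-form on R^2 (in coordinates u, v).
F^* omega = (v*(-6*u*v - 9*u - 2*v^2)) du + (2*u*(-3*u*v - u - 8*v^2)) dv

Using F^*(f dg) = (f ∘ F) d(g ∘ F), substitute each coordinate x_i by F_i(u, v) in f_i, and replace dx_i by d F_i = (∂F_i/∂u) du + (∂F_i/∂v) dv.
  For the x component: f_1(F) = -7*u*v; d F_1 = (1) du + (2*v) dv
  For the y component: f_2(F) = -3*u*v + u + v^2; d F_2 = (-2*v) du + (-2*u) dv
  For the z component: f_3(F) = 4*u*v; d F_3 = (-3*v) du + (-3*u) dv
Combining and collecting du, dv coefficients:
  coeff of du: v*(-6*u*v - 9*u - 2*v^2)
  coeff of dv: 2*u*(-3*u*v - u - 8*v^2)
F^* omega = (v*(-6*u*v - 9*u - 2*v^2)) du + (2*u*(-3*u*v - u - 8*v^2)) dv.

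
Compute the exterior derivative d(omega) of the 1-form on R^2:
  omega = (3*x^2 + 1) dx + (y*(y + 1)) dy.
d(omega) = 0

For a 1-form omega = sum_i f_i dx_i, the exterior derivative is
  d(omega) = sum_{i < j} (∂f_j/∂x_i - ∂f_i/∂x_j) dx_i ∧ dx_j.

Assembling: d(omega) = 0.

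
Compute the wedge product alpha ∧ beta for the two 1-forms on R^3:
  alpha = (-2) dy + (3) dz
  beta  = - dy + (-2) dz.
alpha ∧ beta = (7) dy ∧ dz

Distribute the wedge, using dx_i ∧ dx_j = -dx_j ∧ dx_i and dx_i ∧ dx_i = 0. For each pair (i, j) with i < j, the coefficient of dx_i ∧ dx_j in alpha ∧ beta is (alpha_i * beta_j - alpha_j * beta_i). Collecting: alpha ∧ beta = (7) dy ∧ dz.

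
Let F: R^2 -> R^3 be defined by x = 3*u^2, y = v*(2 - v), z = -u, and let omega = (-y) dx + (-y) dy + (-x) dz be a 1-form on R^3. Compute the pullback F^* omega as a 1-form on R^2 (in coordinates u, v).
F^* omega = (3*u*(u + 2*v^2 - 4*v)) du + (2*v*(-v^2 + 3*v - 2)) dv

Using F^*(f dg) = (f ∘ F) d(g ∘ F), substitute each coordinate x_i by F_i(u, v) in f_i, and replace dx_i by d F_i = (∂F_i/∂u) du + (∂F_i/∂v) dv.
  For the x component: f_1(F) = v*(v - 2); d F_1 = (6*u) du + (0) dv
  For the y component: f_2(F) = v*(v - 2); d F_2 = (0) du + (2 - 2*v) dv
  For the z component: f_3(F) = -3*u^2; d F_3 = (-1) du + (0) dv
Combining and collecting du, dv coefficients:
  coeff of du: 3*u*(u + 2*v^2 - 4*v)
  coeff of dv: 2*v*(-v^2 + 3*v - 2)
F^* omega = (3*u*(u + 2*v^2 - 4*v)) du + (2*v*(-v^2 + 3*v - 2)) dv.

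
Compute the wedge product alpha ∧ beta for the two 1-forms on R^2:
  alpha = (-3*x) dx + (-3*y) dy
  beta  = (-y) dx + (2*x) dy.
alpha ∧ beta = (-6*x^2 - 3*y^2) dx ∧ dy

Distribute the wedge, using dx_i ∧ dx_j = -dx_j ∧ dx_i and dx_i ∧ dx_i = 0. For each pair (i, j) with i < j, the coefficient of dx_i ∧ dx_j in alpha ∧ beta is (alpha_i * beta_j - alpha_j * beta_i). Collecting: alpha ∧ beta = (-6*x^2 - 3*y^2) dx ∧ dy.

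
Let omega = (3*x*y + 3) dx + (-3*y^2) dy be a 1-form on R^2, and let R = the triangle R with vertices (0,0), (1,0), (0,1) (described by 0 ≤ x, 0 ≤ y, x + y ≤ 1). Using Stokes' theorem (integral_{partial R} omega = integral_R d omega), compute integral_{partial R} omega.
integral_(partial R) omega = -1/2

Stokes: integral_partial_R omega = integral_R d omega with d omega = (∂Q/∂x - ∂P/∂y) dx ∧ dy.
  ∂Q/∂x = 0
  ∂P/∂y = 3*x
  integrand = ∂Q/∂x - ∂P/∂y = -3*x.
Integrating over R: integral_0^1 integral_0^{1-x} (-3*x) dy dx = -1/2.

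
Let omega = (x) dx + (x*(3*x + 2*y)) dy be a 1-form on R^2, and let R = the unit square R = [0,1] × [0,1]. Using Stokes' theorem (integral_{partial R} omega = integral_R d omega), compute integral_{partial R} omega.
integral_(partial R) omega = 4

Stokes: integral_partial_R omega = integral_R d omega with d omega = (∂Q/∂x - ∂P/∂y) dx ∧ dy.
  ∂Q/∂x = 6*x + 2*y
  ∂P/∂y = 0
  integrand = ∂Q/∂x - ∂P/∂y = 6*x + 2*y.
Integrating over R: integral_0^1 integral_0^1 (6*x + 2*y) dx dy = 4.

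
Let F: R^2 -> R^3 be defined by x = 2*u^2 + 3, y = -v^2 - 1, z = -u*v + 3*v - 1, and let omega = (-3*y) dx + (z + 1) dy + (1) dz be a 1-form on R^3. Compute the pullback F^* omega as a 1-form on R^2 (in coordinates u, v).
F^* omega = (12*u*v^2 + 12*u - v) du + (2*u*v^2 - u - 6*v^2 + 3) dv

Using F^*(f dg) = (f ∘ F) d(g ∘ F), substitute each coordinate x_i by F_i(u, v) in f_i, and replace dx_i by d F_i = (∂F_i/∂u) du + (∂F_i/∂v) dv.
  For the x component: f_1(F) = 3*v^2 + 3; d F_1 = (4*u) du + (0) dv
  For the y component: f_2(F) = v*(3 - u); d F_2 = (0) du + (-2*v) dv
  For the z component: f_3(F) = 1; d F_3 = (-v) du + (3 - u) dv
Combining and collecting du, dv coefficients:
  coeff of du: 12*u*v^2 + 12*u - v
  coeff of dv: 2*u*v^2 - u - 6*v^2 + 3
F^* omega = (12*u*v^2 + 12*u - v) du + (2*u*v^2 - u - 6*v^2 + 3) dv.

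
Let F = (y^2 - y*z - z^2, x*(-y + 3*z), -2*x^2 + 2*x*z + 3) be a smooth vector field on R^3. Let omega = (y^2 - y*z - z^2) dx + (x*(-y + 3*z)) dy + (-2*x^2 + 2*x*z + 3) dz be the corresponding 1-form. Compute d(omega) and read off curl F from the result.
d(omega) = (-3*x) dy ∧ dz + (4*x - y - 4*z) dz ∧ dx + (-3*y + 4*z) dx ∧ dy; curl F = (-3*x, 4*x - y - 4*z, -3*y + 4*z)

d omega = sum_{i<j} (∂f_j/∂x_i - ∂f_i/∂x_j) dx_i ∧ dx_j. Under the identification (dy ∧ dz, dz ∧ dx, dx ∧ dy) ↔ (e_x, e_y, e_z), the coefficients are exactly the components of curl F. Compute:
  ∂R/∂y - ∂Q/∂z = (0) - (3*x) = -3*x
  ∂P/∂z - ∂R/∂x = (-y - 2*z) - (-4*x + 2*z) = 4*x - y - 4*z
  ∂Q/∂x - ∂P/∂y = (-y + 3*z) - (2*y - z) = -3*y + 4*z.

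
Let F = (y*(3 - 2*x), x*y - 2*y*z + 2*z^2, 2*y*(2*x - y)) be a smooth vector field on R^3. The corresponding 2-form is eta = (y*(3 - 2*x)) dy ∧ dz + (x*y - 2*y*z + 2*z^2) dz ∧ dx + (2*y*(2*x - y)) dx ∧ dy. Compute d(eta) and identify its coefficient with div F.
d(eta) = (x - 2*y - 2*z) dx ∧ dy ∧ dz; div F = x - 2*y - 2*z

For a 2-form in R^3 of the form above, applying d gives a 3-form with coefficient ∂P/∂x + ∂Q/∂y + ∂R/∂z:
  ∂P/∂x = -2*y
  ∂Q/∂y = x - 2*z
  ∂R/∂z = 0
Sum = x - 2*y - 2*z, which is exactly div F.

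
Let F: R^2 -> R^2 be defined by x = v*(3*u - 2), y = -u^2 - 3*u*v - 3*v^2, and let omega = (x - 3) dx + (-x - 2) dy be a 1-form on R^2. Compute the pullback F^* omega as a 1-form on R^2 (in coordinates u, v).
F^* omega = (6*u^2*v + 18*u*v^2 - 4*u*v + 4*u - 12*v^2 - 3*v) du + (18*u^2*v + 18*u*v^2 - 18*u*v - 3*u - 12*v^2 + 16*v + 6) dv

Using F^*(f dg) = (f ∘ F) d(g ∘ F), substitute each coordinate x_i by F_i(u, v) in f_i, and replace dx_i by d F_i = (∂F_i/∂u) du + (∂F_i/∂v) dv.
  For the x component: f_1(F) = 3*u*v - 2*v - 3; d F_1 = (3*v) du + (3*u - 2) dv
  For the y component: f_2(F) = -3*u*v + 2*v - 2; d F_2 = (-2*u - 3*v) du + (-3*u - 6*v) dv
Combining and collecting du, dv coefficients:
  coeff of du: 6*u^2*v + 18*u*v^2 - 4*u*v + 4*u - 12*v^2 - 3*v
  coeff of dv: 18*u^2*v + 18*u*v^2 - 18*u*v - 3*u - 12*v^2 + 16*v + 6
F^* omega = (6*u^2*v + 18*u*v^2 - 4*u*v + 4*u - 12*v^2 - 3*v) du + (18*u^2*v + 18*u*v^2 - 18*u*v - 3*u - 12*v^2 + 16*v + 6) dv.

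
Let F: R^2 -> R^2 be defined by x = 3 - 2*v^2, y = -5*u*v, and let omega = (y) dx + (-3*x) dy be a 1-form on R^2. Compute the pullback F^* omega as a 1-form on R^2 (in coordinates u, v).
F^* omega = (-30*v^3 + 45*v) du + (5*u*(9 - 2*v^2)) dv

Using F^*(f dg) = (f ∘ F) d(g ∘ F), substitute each coordinate x_i by F_i(u, v) in f_i, and replace dx_i by d F_i = (∂F_i/∂u) du + (∂F_i/∂v) dv.
  For the x component: f_1(F) = -5*u*v; d F_1 = (0) du + (-4*v) dv
  For the y component: f_2(F) = 6*v^2 - 9; d F_2 = (-5*v) du + (-5*u) dv
Combining and collecting du, dv coefficients:
  coeff of du: -30*v^3 + 45*v
  coeff of dv: 5*u*(9 - 2*v^2)
F^* omega = (-30*v^3 + 45*v) du + (5*u*(9 - 2*v^2)) dv.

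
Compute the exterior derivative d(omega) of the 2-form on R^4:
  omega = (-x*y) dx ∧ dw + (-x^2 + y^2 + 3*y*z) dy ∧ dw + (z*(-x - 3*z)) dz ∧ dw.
d(omega) = (-x) dx ∧ dy ∧ dw + (-3*y) dy ∧ dz ∧ dw + (-z) dx ∧ dz ∧ dw

For a 2-form omega = sum_{i<j} g_{ij} dx_i ∧ dx_j, the exterior derivative is
  d(omega) = sum_{i<j} d(g_{ij}) ∧ dx_i ∧ dx_j = sum_{i<j, k} (∂g_{ij}/∂x_k) dx_k ∧ dx_i ∧ dx_j.
Expand each term, using dx_k ∧ dx_i ∧ dx_j = sgn(permutation) dx_{(a)} ∧ dx_{(b)} ∧ dx_{(c)} with (a < b < c) sorted:
  d(-x*y) includes (∂/∂y)(-x*y) dy = (-x) dy, which multiplied by dx ∧ dw gives (x) dx ∧ dy ∧ dw
  d(-x^2 + y^2 + 3*y*z) includes (∂/∂x)(-x^2 + y^2 + 3*y*z) dx = (-2*x) dx, which multiplied by dy ∧ dw gives (-2*x) dx ∧ dy ∧ dw
  d(-x^2 + y^2 + 3*y*z) includes (∂/∂z)(-x^2 + y^2 + 3*y*z) dz = (3*y) dz, which multiplied by dy ∧ dw gives (-3*y) dy ∧ dz ∧ dw
  d(z*(-x - 3*z)) includes (∂/∂x)(z*(-x - 3*z)) dx = (-z) dx, which multiplied by dz ∧ dw gives (-z) dx ∧ dz ∧ dw
Collecting like 3-forms: d(omega) = (-x) dx ∧ dy ∧ dw + (-3*y) dy ∧ dz ∧ dw + (-z) dx ∧ dz ∧ dw.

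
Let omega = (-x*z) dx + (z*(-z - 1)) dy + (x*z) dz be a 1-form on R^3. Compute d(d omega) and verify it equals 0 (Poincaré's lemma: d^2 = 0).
d(d omega) = 0

Step 1: d omega = sum_{i<j} (∂f_j/∂x_i - ∂f_i/∂x_j) dx_i ∧ dx_j:
  coeff of dx ∧ dy: 0
  coeff of dx ∧ dz: x + z
  coeff of dy ∧ dz: 2*z + 1
Step 2: Apply d again to each 2-form coefficient. The only possible 3-form in R^3 is dx ∧ dy ∧ dz, with coefficient
  ∂(coeff of dy∧dz)/∂x - ∂(coeff of dx∧dz)/∂y + ∂(coeff of dx∧dy)/∂z
  = ∂/∂x (2*z + 1) - ∂/∂y (x + z) + ∂/∂z (0).
Each of these terms simplifies to sums of mixed partials that cancel in pairs. The result is 0 (by equality of mixed partials for smooth functions — Schwarz / Clairaut).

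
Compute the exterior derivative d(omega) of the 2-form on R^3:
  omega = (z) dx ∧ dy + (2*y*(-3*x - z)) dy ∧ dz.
d(omega) = (1 - 6*y) dx ∧ dy ∧ dz

For a 2-form omega = sum_{i<j} g_{ij} dx_i ∧ dx_j, the exterior derivative is
  d(omega) = sum_{i<j} d(g_{ij}) ∧ dx_i ∧ dx_j = sum_{i<j, k} (∂g_{ij}/∂x_k) dx_k ∧ dx_i ∧ dx_j.
Expand each term, using dx_k ∧ dx_i ∧ dx_j = sgn(permutation) dx_{(a)} ∧ dx_{(b)} ∧ dx_{(c)} with (a < b < c) sorted:
  d(z) includes (∂/∂z)(z) dz = (1) dz, which multiplied by dx ∧ dy gives (1) dx ∧ dy ∧ dz
  d(2*y*(-3*x - z)) includes (∂/∂x)(2*y*(-3*x - z)) dx = (-6*y) dx, which multiplied by dy ∧ dz gives (-6*y) dx ∧ dy ∧ dz
Collecting like 3-forms: d(omega) = (1 - 6*y) dx ∧ dy ∧ dz.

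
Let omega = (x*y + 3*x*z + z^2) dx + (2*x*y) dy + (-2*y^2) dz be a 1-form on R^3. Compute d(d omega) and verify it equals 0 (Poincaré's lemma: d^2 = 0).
d(d omega) = 0

Step 1: d omega = sum_{i<j} (∂f_j/∂x_i - ∂f_i/∂x_j) dx_i ∧ dx_j:
  coeff of dx ∧ dy: -x + 2*y
  coeff of dx ∧ dz: -3*x - 2*z
  coeff of dy ∧ dz: -4*y
Step 2: Apply d again to each 2-form coefficient. The only possible 3-form in R^3 is dx ∧ dy ∧ dz, with coefficient
  ∂(coeff of dy∧dz)/∂x - ∂(coeff of dx∧dz)/∂y + ∂(coeff of dx∧dy)/∂z
  = ∂/∂x (-4*y) - ∂/∂y (-3*x - 2*z) + ∂/∂z (-x + 2*y).
Each of these terms simplifies to sums of mixed partials that cancel in pairs. The result is 0 (by equality of mixed partials for smooth functions — Schwarz / Clairaut).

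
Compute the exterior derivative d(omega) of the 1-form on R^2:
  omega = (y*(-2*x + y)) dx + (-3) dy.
d(omega) = (2*x - 2*y) dx ∧ dy

For a 1-form omega = sum_i f_i dx_i, the exterior derivative is
  d(omega) = sum_{i < j} (∂f_j/∂x_i - ∂f_i/∂x_j) dx_i ∧ dx_j.
  coefficient of dx ∧ dy: ∂f_2/∂x - ∂f_1/∂y = ∂(-3)/∂x - ∂(y*(-2*x + y))/∂y = 2*x - 2*y
Assembling: d(omega) = (2*x - 2*y) dx ∧ dy.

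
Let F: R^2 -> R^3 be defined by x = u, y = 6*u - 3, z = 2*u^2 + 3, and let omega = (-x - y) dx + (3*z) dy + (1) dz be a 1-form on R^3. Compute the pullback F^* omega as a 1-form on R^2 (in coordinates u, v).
F^* omega = (36*u^2 - 3*u + 57) du

Using F^*(f dg) = (f ∘ F) d(g ∘ F), substitute each coordinate x_i by F_i(u, v) in f_i, and replace dx_i by d F_i = (∂F_i/∂u) du + (∂F_i/∂v) dv.
  For the x component: f_1(F) = 3 - 7*u; d F_1 = (1) du + (0) dv
  For the y component: f_2(F) = 6*u^2 + 9; d F_2 = (6) du + (0) dv
  For the z component: f_3(F) = 1; d F_3 = (4*u) du + (0) dv
Combining and collecting du, dv coefficients:
  coeff of du: 36*u^2 - 3*u + 57
  coeff of dv: 0
F^* omega = (36*u^2 - 3*u + 57) du.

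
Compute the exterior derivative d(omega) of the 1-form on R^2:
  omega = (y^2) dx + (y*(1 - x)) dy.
d(omega) = (-3*y) dx ∧ dy

For a 1-form omega = sum_i f_i dx_i, the exterior derivative is
  d(omega) = sum_{i < j} (∂f_j/∂x_i - ∂f_i/∂x_j) dx_i ∧ dx_j.
  coefficient of dx ∧ dy: ∂f_2/∂x - ∂f_1/∂y = ∂(y*(1 - x))/∂x - ∂(y^2)/∂y = -3*y
Assembling: d(omega) = (-3*y) dx ∧ dy.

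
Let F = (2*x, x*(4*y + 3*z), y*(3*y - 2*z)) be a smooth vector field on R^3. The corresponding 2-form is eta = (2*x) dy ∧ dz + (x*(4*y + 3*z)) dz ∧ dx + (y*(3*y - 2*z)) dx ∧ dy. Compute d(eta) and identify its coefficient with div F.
d(eta) = (4*x - 2*y + 2) dx ∧ dy ∧ dz; div F = 4*x - 2*y + 2

For a 2-form in R^3 of the form above, applying d gives a 3-form with coefficient ∂P/∂x + ∂Q/∂y + ∂R/∂z:
  ∂P/∂x = 2
  ∂Q/∂y = 4*x
  ∂R/∂z = -2*y
Sum = 4*x - 2*y + 2, which is exactly div F.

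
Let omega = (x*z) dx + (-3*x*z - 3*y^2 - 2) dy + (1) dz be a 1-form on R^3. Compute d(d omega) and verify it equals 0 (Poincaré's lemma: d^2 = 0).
d(d omega) = 0

Step 1: d omega = sum_{i<j} (∂f_j/∂x_i - ∂f_i/∂x_j) dx_i ∧ dx_j:
  coeff of dx ∧ dy: -3*z
  coeff of dx ∧ dz: -x
  coeff of dy ∧ dz: 3*x
Step 2: Apply d again to each 2-form coefficient. The only possible 3-form in R^3 is dx ∧ dy ∧ dz, with coefficient
  ∂(coeff of dy∧dz)/∂x - ∂(coeff of dx∧dz)/∂y + ∂(coeff of dx∧dy)/∂z
  = ∂/∂x (3*x) - ∂/∂y (-x) + ∂/∂z (-3*z).
Each of these terms simplifies to sums of mixed partials that cancel in pairs. The result is 0 (by equality of mixed partials for smooth functions — Schwarz / Clairaut).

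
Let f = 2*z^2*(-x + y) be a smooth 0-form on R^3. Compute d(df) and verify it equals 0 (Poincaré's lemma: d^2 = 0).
d(df) = 0

Step 1: df = sum_i (∂f/∂x_i) dx_i = (-2*z^2) dx + (2*z^2) dy + (4*z*(-x + y)) dz.
Step 2: Apply d again. Using the 1-form formula, the coefficient of dx ∧ dy in d(df) is ∂^2 f/∂x ∂y - ∂^2 f/∂y ∂x = (0) - (0) = 0 (equality of mixed partials for smooth f).
Similarly for dx ∧ dz and dy ∧ dz — all coefficients vanish. So d(df) = 0.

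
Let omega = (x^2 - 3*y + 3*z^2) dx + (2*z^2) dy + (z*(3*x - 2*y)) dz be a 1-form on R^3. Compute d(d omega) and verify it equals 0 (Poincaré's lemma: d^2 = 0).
d(d omega) = 0

Step 1: d omega = sum_{i<j} (∂f_j/∂x_i - ∂f_i/∂x_j) dx_i ∧ dx_j:
  coeff of dx ∧ dy: 3
  coeff of dx ∧ dz: -3*z
  coeff of dy ∧ dz: -6*z
Step 2: Apply d again to each 2-form coefficient. The only possible 3-form in R^3 is dx ∧ dy ∧ dz, with coefficient
  ∂(coeff of dy∧dz)/∂x - ∂(coeff of dx∧dz)/∂y + ∂(coeff of dx∧dy)/∂z
  = ∂/∂x (-6*z) - ∂/∂y (-3*z) + ∂/∂z (3).
Each of these terms simplifies to sums of mixed partials that cancel in pairs. The result is 0 (by equality of mixed partials for smooth functions — Schwarz / Clairaut).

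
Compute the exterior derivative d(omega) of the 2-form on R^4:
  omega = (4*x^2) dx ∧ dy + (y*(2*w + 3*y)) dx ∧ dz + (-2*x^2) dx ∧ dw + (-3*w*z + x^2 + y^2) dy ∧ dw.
d(omega) = (-2*w - 6*y) dx ∧ dy ∧ dz + (2*y) dx ∧ dz ∧ dw + (2*x) dx ∧ dy ∧ dw + (3*w) dy ∧ dz ∧ dw

For a 2-form omega = sum_{i<j} g_{ij} dx_i ∧ dx_j, the exterior derivative is
  d(omega) = sum_{i<j} d(g_{ij}) ∧ dx_i ∧ dx_j = sum_{i<j, k} (∂g_{ij}/∂x_k) dx_k ∧ dx_i ∧ dx_j.
Expand each term, using dx_k ∧ dx_i ∧ dx_j = sgn(permutation) dx_{(a)} ∧ dx_{(b)} ∧ dx_{(c)} with (a < b < c) sorted:
  d(y*(2*w + 3*y)) includes (∂/∂y)(y*(2*w + 3*y)) dy = (2*w + 6*y) dy, which multiplied by dx ∧ dz gives (-2*w - 6*y) dx ∧ dy ∧ dz
  d(y*(2*w + 3*y)) includes (∂/∂w)(y*(2*w + 3*y)) dw = (2*y) dw, which multiplied by dx ∧ dz gives (2*y) dx ∧ dz ∧ dw
  d(-3*w*z + x^2 + y^2) includes (∂/∂x)(-3*w*z + x^2 + y^2) dx = (2*x) dx, which multiplied by dy ∧ dw gives (2*x) dx ∧ dy ∧ dw
  d(-3*w*z + x^2 + y^2) includes (∂/∂z)(-3*w*z + x^2 + y^2) dz = (-3*w) dz, which multiplied by dy ∧ dw gives (3*w) dy ∧ dz ∧ dw
Collecting like 3-forms: d(omega) = (-2*w - 6*y) dx ∧ dy ∧ dz + (2*y) dx ∧ dz ∧ dw + (2*x) dx ∧ dy ∧ dw + (3*w) dy ∧ dz ∧ dw.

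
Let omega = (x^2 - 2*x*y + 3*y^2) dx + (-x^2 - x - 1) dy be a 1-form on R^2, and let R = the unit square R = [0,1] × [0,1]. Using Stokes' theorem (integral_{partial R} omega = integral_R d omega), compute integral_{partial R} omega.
integral_(partial R) omega = -4

Stokes: integral_partial_R omega = integral_R d omega with d omega = (∂Q/∂x - ∂P/∂y) dx ∧ dy.
  ∂Q/∂x = -2*x - 1
  ∂P/∂y = -2*x + 6*y
  integrand = ∂Q/∂x - ∂P/∂y = -6*y - 1.
Integrating over R: integral_0^1 integral_0^1 (-6*y - 1) dx dy = -4.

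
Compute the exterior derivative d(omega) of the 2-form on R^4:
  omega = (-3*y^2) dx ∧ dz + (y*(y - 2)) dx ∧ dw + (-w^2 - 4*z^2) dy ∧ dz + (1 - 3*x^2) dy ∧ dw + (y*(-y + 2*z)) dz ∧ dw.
d(omega) = (6*y) dx ∧ dy ∧ dz + (-6*x - 2*y + 2) dx ∧ dy ∧ dw + (-2*w - 2*y + 2*z) dy ∧ dz ∧ dw

For a 2-form omega = sum_{i<j} g_{ij} dx_i ∧ dx_j, the exterior derivative is
  d(omega) = sum_{i<j} d(g_{ij}) ∧ dx_i ∧ dx_j = sum_{i<j, k} (∂g_{ij}/∂x_k) dx_k ∧ dx_i ∧ dx_j.
Expand each term, using dx_k ∧ dx_i ∧ dx_j = sgn(permutation) dx_{(a)} ∧ dx_{(b)} ∧ dx_{(c)} with (a < b < c) sorted:
  d(-3*y^2) includes (∂/∂y)(-3*y^2) dy = (-6*y) dy, which multiplied by dx ∧ dz gives (6*y) dx ∧ dy ∧ dz
  d(y*(y - 2)) includes (∂/∂y)(y*(y - 2)) dy = (2*y - 2) dy, which multiplied by dx ∧ dw gives (2 - 2*y) dx ∧ dy ∧ dw
  d(-w^2 - 4*z^2) includes (∂/∂w)(-w^2 - 4*z^2) dw = (-2*w) dw, which multiplied by dy ∧ dz gives (-2*w) dy ∧ dz ∧ dw
  d(1 - 3*x^2) includes (∂/∂x)(1 - 3*x^2) dx = (-6*x) dx, which multiplied by dy ∧ dw gives (-6*x) dx ∧ dy ∧ dw
  d(y*(-y + 2*z)) includes (∂/∂y)(y*(-y + 2*z)) dy = (-2*y + 2*z) dy, which multiplied by dz ∧ dw gives (-2*y + 2*z) dy ∧ dz ∧ dw
Collecting like 3-forms: d(omega) = (6*y) dx ∧ dy ∧ dz + (-6*x - 2*y + 2) dx ∧ dy ∧ dw + (-2*w - 2*y + 2*z) dy ∧ dz ∧ dw.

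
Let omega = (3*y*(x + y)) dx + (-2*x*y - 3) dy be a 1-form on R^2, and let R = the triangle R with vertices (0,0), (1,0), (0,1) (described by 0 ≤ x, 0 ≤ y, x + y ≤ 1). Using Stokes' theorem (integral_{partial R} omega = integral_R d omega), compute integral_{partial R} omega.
integral_(partial R) omega = -11/6

Stokes: integral_partial_R omega = integral_R d omega with d omega = (∂Q/∂x - ∂P/∂y) dx ∧ dy.
  ∂Q/∂x = -2*y
  ∂P/∂y = 3*x + 6*y
  integrand = ∂Q/∂x - ∂P/∂y = -3*x - 8*y.
Integrating over R: integral_0^1 integral_0^{1-x} (-3*x - 8*y) dy dx = -11/6.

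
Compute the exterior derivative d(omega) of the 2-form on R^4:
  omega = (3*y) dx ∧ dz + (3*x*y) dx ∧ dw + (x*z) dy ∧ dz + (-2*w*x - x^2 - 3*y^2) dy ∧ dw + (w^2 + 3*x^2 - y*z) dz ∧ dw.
d(omega) = (z - 3) dx ∧ dy ∧ dz + (-2*w - 5*x) dx ∧ dy ∧ dw + (6*x) dx ∧ dz ∧ dw + (-z) dy ∧ dz ∧ dw

For a 2-form omega = sum_{i<j} g_{ij} dx_i ∧ dx_j, the exterior derivative is
  d(omega) = sum_{i<j} d(g_{ij}) ∧ dx_i ∧ dx_j = sum_{i<j, k} (∂g_{ij}/∂x_k) dx_k ∧ dx_i ∧ dx_j.
Expand each term, using dx_k ∧ dx_i ∧ dx_j = sgn(permutation) dx_{(a)} ∧ dx_{(b)} ∧ dx_{(c)} with (a < b < c) sorted:
  d(3*y) includes (∂/∂y)(3*y) dy = (3) dy, which multiplied by dx ∧ dz gives (-3) dx ∧ dy ∧ dz
  d(3*x*y) includes (∂/∂y)(3*x*y) dy = (3*x) dy, which multiplied by dx ∧ dw gives (-3*x) dx ∧ dy ∧ dw
  d(x*z) includes (∂/∂x)(x*z) dx = (z) dx, which multiplied by dy ∧ dz gives (z) dx ∧ dy ∧ dz
  d(-2*w*x - x^2 - 3*y^2) includes (∂/∂x)(-2*w*x - x^2 - 3*y^2) dx = (-2*w - 2*x) dx, which multiplied by dy ∧ dw gives (-2*w - 2*x) dx ∧ dy ∧ dw
  d(w^2 + 3*x^2 - y*z) includes (∂/∂x)(w^2 + 3*x^2 - y*z) dx = (6*x) dx, which multiplied by dz ∧ dw gives (6*x) dx ∧ dz ∧ dw
  d(w^2 + 3*x^2 - y*z) includes (∂/∂y)(w^2 + 3*x^2 - y*z) dy = (-z) dy, which multiplied by dz ∧ dw gives (-z) dy ∧ dz ∧ dw
Collecting like 3-forms: d(omega) = (z - 3) dx ∧ dy ∧ dz + (-2*w - 5*x) dx ∧ dy ∧ dw + (6*x) dx ∧ dz ∧ dw + (-z) dy ∧ dz ∧ dw.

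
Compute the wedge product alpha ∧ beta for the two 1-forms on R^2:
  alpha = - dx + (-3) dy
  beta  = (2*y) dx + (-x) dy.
alpha ∧ beta = (x + 6*y) dx ∧ dy

Distribute the wedge, using dx_i ∧ dx_j = -dx_j ∧ dx_i and dx_i ∧ dx_i = 0. For each pair (i, j) with i < j, the coefficient of dx_i ∧ dx_j in alpha ∧ beta is (alpha_i * beta_j - alpha_j * beta_i). Collecting: alpha ∧ beta = (x + 6*y) dx ∧ dy.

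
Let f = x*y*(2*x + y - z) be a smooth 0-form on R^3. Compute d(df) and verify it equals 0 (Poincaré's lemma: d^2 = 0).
d(df) = 0

Step 1: df = sum_i (∂f/∂x_i) dx_i = (y*(4*x + y - z)) dx + (x*(2*x + 2*y - z)) dy + (-x*y) dz.
Step 2: Apply d again. Using the 1-form formula, the coefficient of dx ∧ dy in d(df) is ∂^2 f/∂x ∂y - ∂^2 f/∂y ∂x = (4*x + 2*y - z) - (4*x + 2*y - z) = 0 (equality of mixed partials for smooth f).
Similarly for dx ∧ dz and dy ∧ dz — all coefficients vanish. So d(df) = 0.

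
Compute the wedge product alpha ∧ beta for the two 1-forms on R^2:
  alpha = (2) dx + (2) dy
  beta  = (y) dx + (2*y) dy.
alpha ∧ beta = (2*y) dx ∧ dy

Distribute the wedge, using dx_i ∧ dx_j = -dx_j ∧ dx_i and dx_i ∧ dx_i = 0. For each pair (i, j) with i < j, the coefficient of dx_i ∧ dx_j in alpha ∧ beta is (alpha_i * beta_j - alpha_j * beta_i). Collecting: alpha ∧ beta = (2*y) dx ∧ dy.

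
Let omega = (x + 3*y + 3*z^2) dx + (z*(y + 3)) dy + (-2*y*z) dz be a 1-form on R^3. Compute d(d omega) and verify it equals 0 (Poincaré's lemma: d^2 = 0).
d(d omega) = 0

Step 1: d omega = sum_{i<j} (∂f_j/∂x_i - ∂f_i/∂x_j) dx_i ∧ dx_j:
  coeff of dx ∧ dy: -3
  coeff of dx ∧ dz: -6*z
  coeff of dy ∧ dz: -y - 2*z - 3
Step 2: Apply d again to each 2-form coefficient. The only possible 3-form in R^3 is dx ∧ dy ∧ dz, with coefficient
  ∂(coeff of dy∧dz)/∂x - ∂(coeff of dx∧dz)/∂y + ∂(coeff of dx∧dy)/∂z
  = ∂/∂x (-y - 2*z - 3) - ∂/∂y (-6*z) + ∂/∂z (-3).
Each of these terms simplifies to sums of mixed partials that cancel in pairs. The result is 0 (by equality of mixed partials for smooth functions — Schwarz / Clairaut).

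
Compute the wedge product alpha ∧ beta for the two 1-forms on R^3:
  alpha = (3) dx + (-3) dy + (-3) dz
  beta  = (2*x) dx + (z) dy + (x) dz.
alpha ∧ beta = (6*x + 3*z) dx ∧ dy + (9*x) dx ∧ dz + (-3*x + 3*z) dy ∧ dz

Distribute the wedge, using dx_i ∧ dx_j = -dx_j ∧ dx_i and dx_i ∧ dx_i = 0. For each pair (i, j) with i < j, the coefficient of dx_i ∧ dx_j in alpha ∧ beta is (alpha_i * beta_j - alpha_j * beta_i). Collecting: alpha ∧ beta = (6*x + 3*z) dx ∧ dy + (9*x) dx ∧ dz + (-3*x + 3*z) dy ∧ dz.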